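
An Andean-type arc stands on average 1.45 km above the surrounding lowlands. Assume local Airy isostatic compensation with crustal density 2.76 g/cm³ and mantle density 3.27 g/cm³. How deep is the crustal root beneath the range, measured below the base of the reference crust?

Balancing pressure at the compensation depth: the weight of the topography is balanced by the buoyancy of the root, ρ_c h = (ρ_m − ρ_c) r.
r = h · ρ_c / (ρ_m − ρ_c) = 1.45 km × 2.76 / (3.27 − 2.76) = 7.85 km.

7.85 km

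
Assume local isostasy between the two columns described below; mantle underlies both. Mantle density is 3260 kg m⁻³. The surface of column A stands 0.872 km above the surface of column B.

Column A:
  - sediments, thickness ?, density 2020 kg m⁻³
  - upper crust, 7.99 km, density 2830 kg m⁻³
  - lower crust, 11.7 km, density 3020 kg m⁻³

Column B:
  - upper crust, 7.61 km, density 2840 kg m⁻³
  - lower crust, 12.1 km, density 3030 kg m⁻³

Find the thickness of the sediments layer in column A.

Take the compensation level at the base of the deeper column (depth z_c below the surface of column A) and equate Σ ρ_i t_i down to z_c; mantle fills any gap and the z_c terms cancel.
Column A: x×2020 + 7.99×2830 + 11.7×3020 + (z_c − 19.69 − x)×3260
Column B: 0.872×0 + 7.61×2840 + 12.1×3030 + (z_c − 0.872 − 19.71)×3260
The z_c×3260 term appears on both sides and cancels. Collect the known terms of each column as K = Σ(ρt)_known − 3260 × (depth of known layers): K_A = 57945.7 − 3260×19.69 = −6243.7; K_B = 58275.4 − 3260×(0.872 + 19.71) = −8821.92.
Balance: K_A − x×(3260 − 2020) = K_B, so x = (K_A − K_B)/(3260 − 2020) = 2578.22/1240 = 2.08 km.

2.08 km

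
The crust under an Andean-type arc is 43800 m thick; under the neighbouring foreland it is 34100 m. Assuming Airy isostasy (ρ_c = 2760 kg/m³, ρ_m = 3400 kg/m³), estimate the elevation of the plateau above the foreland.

1830 m

Excess crust Δ = 43800 m − 34100 m = 9700 m, split between elevation h and root r with h + r = Δ.
Airy balance ρ_c h = (ρ_m − ρ_c) r gives r = h ρ_c/(ρ_m − ρ_c), so h (1 + ρ_c/(ρ_m − ρ_c)) = Δ, i.e. h = Δ (ρ_m − ρ_c)/ρ_m.
h = 9700 m × 640/3400 = 1830 m.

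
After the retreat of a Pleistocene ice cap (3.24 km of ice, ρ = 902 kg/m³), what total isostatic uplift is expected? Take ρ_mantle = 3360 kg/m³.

0.87 km

Removing the load lets mantle flow back in; uplift u satisfies ρ_ice t = ρ_m u.
u = t ρ_ice/ρ_m = 3.24 km × 902/3360 = 0.87 km.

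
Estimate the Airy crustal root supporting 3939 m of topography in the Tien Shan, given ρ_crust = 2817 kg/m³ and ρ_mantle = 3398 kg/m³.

By Archimedes' principle applied to the lithosphere: the weight of the topography is balanced by the buoyancy of the root, ρ_c h = (ρ_m − ρ_c) r.
r = h · ρ_c / (ρ_m − ρ_c) = 3939 m × 2817 / (3398 − 2817) = 19100 m.

19100 m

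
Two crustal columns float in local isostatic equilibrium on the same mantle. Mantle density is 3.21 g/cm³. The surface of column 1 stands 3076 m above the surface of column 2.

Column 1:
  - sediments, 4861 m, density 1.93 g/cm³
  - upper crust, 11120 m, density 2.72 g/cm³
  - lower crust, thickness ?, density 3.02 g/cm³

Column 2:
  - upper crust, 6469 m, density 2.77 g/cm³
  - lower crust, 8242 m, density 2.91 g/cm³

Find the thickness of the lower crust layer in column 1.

18500 m

Take the compensation level at the base of the deeper column (depth z_c below the surface of column 1) and equate Σ ρ_i t_i down to z_c; mantle fills any gap and the z_c terms cancel.
Column 1: 4861×1.93 + 11120×2.72 + x×3.02 + (z_c − 15981 − x)×3.21
Column 2: 3076×0 + 6469×2.77 + 8242×2.91 + (z_c − 3076 − 14711)×3.21
The z_c×3.21 term appears on both sides and cancels. Collect the known terms of each column as K = Σ(ρt)_known − 3.21 × (depth of known layers): K_1 = 39628.13 − 3.21×15981 = −11670.88; K_2 = 41903.35 − 3.21×(3076 + 14711) = −15192.92.
Balance: K_1 − x×(3.21 − 3.02) = K_2, so x = (K_1 − K_2)/(3.21 − 3.02) = 3522.04/0.19 = 18500 m.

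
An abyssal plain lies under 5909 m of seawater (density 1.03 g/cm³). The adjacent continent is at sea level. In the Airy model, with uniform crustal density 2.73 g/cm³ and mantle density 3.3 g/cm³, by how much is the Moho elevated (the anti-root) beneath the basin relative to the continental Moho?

In Airy isostatic equilibrium: replacing crust with seawater at the top is compensated by replacing crust with mantle at the base: d (ρ_c − ρ_w) = a (ρ_m − ρ_c).
a = d (ρ_c − ρ_w)/(ρ_m − ρ_c) = 5909 m × 1.7/0.57 = 17600 m.

17600 m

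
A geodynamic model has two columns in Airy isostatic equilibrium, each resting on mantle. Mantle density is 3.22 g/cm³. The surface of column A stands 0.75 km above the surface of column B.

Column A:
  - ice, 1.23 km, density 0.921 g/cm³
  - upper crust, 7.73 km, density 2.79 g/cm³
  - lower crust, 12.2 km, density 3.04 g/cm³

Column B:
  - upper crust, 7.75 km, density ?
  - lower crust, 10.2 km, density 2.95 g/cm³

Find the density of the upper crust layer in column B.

Take the compensation level at the base of the deeper column (depth z_c below the surface of column A) and equate Σ ρ_i t_i down to z_c; mantle fills any gap and the z_c terms cancel.
Column A: 1.23×0.921 + 7.73×2.79 + 12.2×3.04 + (z_c − 21.16)×3.22
Column B: 0.75×0 + 7.75×ρ + 10.2×2.95 + (z_c − 0.75 − 17.95)×3.22
The z_c×3.22 term appears on both sides and cancels. Collect the known terms of each column as K = Σ(ρt)_known − 3.22 × (depth of known layers): K_A = 59.78753 − 3.22×21.16 = −8.34767; K_B = 30.09 − 3.22×(0.75 + 17.95) = −30.124.
Balance: K_A = K_B + 7.75×ρ, so ρ = (K_A − K_B)/7.75 = 21.7763/7.75 = 2.81 g/cm³.

2.81 g/cm³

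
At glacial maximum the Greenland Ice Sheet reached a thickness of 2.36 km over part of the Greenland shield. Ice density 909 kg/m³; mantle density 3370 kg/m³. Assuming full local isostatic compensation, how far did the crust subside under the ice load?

Equating mass per unit area of the two columns: the ice load ρ_ice t is balanced by mantle displaced below, ρ_m s.
s = t ρ_ice / ρ_m = 2.36 km × 909/3370 = 0.637 km.

0.637 km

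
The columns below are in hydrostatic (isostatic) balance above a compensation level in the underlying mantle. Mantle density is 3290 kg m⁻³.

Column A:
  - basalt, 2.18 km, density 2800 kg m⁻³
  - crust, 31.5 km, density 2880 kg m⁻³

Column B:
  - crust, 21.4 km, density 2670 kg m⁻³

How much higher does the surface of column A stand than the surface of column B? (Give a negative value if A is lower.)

For any compensation level in the mantle, the mantle terms cancel and isostasy reduces to e = (Σt_A − Σt_B) − (Σ(ρt)_A − Σ(ρt)_B) / ρ_m.
Σt_A = 33.68 km; Σt_B = 21.4 km; Σ(ρt)_A = 96824; Σ(ρt)_B = 57138 (in km·kg m⁻³).
e = (33.68 − 21.4) − (96824 − 57138) / 3290 = 0.217 km.

0.217 km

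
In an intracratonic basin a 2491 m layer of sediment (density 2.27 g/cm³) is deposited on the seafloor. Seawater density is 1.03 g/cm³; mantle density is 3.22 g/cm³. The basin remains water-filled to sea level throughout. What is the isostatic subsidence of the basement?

Submarine loading: the sediment displaces seawater, and the subsidence is in turn flooded, so s (ρ_m − ρ_w) = t (ρ_sed − ρ_w).
s = 2491 m × (2.27 − 1.03) / (3.22 − 1.03) = 1410 m.

1410 m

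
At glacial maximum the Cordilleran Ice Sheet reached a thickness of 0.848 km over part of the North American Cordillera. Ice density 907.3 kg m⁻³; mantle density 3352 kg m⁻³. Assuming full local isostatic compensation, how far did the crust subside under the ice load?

0.23 km

Isostatic balance requires: the ice load ρ_ice t is balanced by mantle displaced below, ρ_m s.
s = t ρ_ice / ρ_m = 0.848 km × 907.3/3352 = 0.23 km.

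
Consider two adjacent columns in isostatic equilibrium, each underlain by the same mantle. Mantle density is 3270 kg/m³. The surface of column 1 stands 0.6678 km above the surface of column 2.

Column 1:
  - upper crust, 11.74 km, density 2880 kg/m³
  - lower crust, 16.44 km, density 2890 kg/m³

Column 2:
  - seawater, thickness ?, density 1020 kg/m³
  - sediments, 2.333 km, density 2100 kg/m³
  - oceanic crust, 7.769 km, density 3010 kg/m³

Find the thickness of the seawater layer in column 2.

1.73 km

Take the compensation level at the base of the deeper column (depth z_c below the surface of column 1) and equate Σ ρ_i t_i down to z_c; mantle fills any gap and the z_c terms cancel.
Column 1: 11.74×2880 + 16.44×2890 + (z_c − 28.18)×3270
Column 2: 0.6678×0 + x×1020 + 2.333×2100 + 7.769×3010 + (z_c − 0.6678 − 10.102 − x)×3270
The z_c×3270 term appears on both sides and cancels. Collect the known terms of each column as K = Σ(ρt)_known − 3270 × (depth of known layers): K_1 = 81322.8 − 3270×28.18 = −10825.8; K_2 = 28283.99 − 3270×(0.6678 + 10.102) = −6933.256.
Balance: K_1 = K_2 − x×(3270 − 1020), so x = (K_2 − K_1)/(3270 − 1020) = 3892.54/2250 = 1.73 km.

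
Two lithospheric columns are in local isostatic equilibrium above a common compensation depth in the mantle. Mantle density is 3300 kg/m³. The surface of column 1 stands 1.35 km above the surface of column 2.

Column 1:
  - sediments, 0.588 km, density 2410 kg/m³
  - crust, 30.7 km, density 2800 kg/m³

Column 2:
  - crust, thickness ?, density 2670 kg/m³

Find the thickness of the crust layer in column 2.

18.1 km

Take the compensation level at the base of the deeper column (depth z_c below the surface of column 1) and equate Σ ρ_i t_i down to z_c; mantle fills any gap and the z_c terms cancel.
Column 1: 0.588×2410 + 30.7×2800 + (z_c − 31.288)×3300
Column 2: 1.35×0 + x×2670 + (z_c − 1.35 − 0 − x)×3300
The z_c×3300 term appears on both sides and cancels. Collect the known terms of each column as K = Σ(ρt)_known − 3300 × (depth of known layers): K_1 = 87377.08 − 3300×31.288 = −15873.32; K_2 = 0 − 3300×(1.35 + 0) = −4455.
Balance: K_1 = K_2 − x×(3300 − 2670), so x = (K_2 − K_1)/(3300 − 2670) = 11418.3/630 = 18.1 km.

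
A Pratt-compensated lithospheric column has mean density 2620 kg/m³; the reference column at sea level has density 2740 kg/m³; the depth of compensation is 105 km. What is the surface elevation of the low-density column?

4.81 km

ρ_ref D = ρ (D + h) → h = D (ρ_ref − ρ)/ρ.
h = 105 km × (2740 − 2620)/2620 = 4.81 km.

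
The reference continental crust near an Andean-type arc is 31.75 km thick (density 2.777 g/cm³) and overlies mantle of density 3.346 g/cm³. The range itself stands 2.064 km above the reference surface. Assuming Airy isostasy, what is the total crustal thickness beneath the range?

43.9 km

Root depth r = h ρ_c / (ρ_m − ρ_c) = 2.064 km × 2.777 / 0.569 = 10.07 km.
Total thickness = T + h + r = 31.75 km + 2.064 km + 10.07 km = 43.9 km.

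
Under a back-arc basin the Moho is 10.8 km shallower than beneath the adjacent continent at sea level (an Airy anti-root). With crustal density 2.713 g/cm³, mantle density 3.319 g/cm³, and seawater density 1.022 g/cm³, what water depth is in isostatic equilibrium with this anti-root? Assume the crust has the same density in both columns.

Replacing a thickness d of crust by seawater at the top must be balanced by replacing crust with mantle at the base: d (ρ_c − ρ_w) = a (ρ_m − ρ_c).
d = a (ρ_m − ρ_c)/(ρ_c − ρ_w) = 10.8 km × 0.606/1.691 = 3.87 km.

3.87 km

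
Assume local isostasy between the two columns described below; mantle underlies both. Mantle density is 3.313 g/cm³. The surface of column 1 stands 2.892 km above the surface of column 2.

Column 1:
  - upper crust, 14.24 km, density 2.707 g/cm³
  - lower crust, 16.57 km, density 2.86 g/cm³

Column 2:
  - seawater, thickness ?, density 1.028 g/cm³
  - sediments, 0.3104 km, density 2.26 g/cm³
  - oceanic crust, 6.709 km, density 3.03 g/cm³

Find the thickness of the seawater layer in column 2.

1.89 km

Take the compensation level at the base of the deeper column (depth z_c below the surface of column 1) and equate Σ ρ_i t_i down to z_c; mantle fills any gap and the z_c terms cancel.
Column 1: 14.24×2.707 + 16.57×2.86 + (z_c − 30.81)×3.313
Column 2: 2.892×0 + x×1.028 + 0.3104×2.26 + 6.709×3.03 + (z_c − 2.892 − 7.0194 − x)×3.313
The z_c×3.313 term appears on both sides and cancels. Collect the known terms of each column as K = Σ(ρt)_known − 3.313 × (depth of known layers): K_1 = 85.93788 − 3.313×30.81 = −16.13565; K_2 = 21.029774 − 3.313×(2.892 + 7.0194) = −11.8066942.
Balance: K_1 = K_2 − x×(3.313 − 1.028), so x = (K_2 − K_1)/(3.313 − 1.028) = 4.32896/2.285 = 1.89 km.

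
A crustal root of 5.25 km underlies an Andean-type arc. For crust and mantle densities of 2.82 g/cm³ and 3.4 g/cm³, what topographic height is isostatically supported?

Isostatic balance requires: ρ_c h = (ρ_m − ρ_c) r.
h = r (ρ_m − ρ_c) / ρ_c = 5.25 km × (3.4 − 2.82) / 2.82 = 1.08 km.

1.08 km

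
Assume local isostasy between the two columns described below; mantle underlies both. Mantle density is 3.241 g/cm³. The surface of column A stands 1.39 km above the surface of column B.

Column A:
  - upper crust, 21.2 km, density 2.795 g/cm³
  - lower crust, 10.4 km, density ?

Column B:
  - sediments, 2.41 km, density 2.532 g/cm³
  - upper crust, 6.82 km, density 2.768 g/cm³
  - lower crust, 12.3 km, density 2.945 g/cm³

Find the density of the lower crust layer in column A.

2.89 g/cm³

Take the compensation level at the base of the deeper column (depth z_c below the surface of column A) and equate Σ ρ_i t_i down to z_c; mantle fills any gap and the z_c terms cancel.
Column A: 21.2×2.795 + 10.4×ρ + (z_c − 31.6)×3.241
Column B: 1.39×0 + 2.41×2.532 + 6.82×2.768 + 12.3×2.945 + (z_c − 1.39 − 21.53)×3.241
The z_c×3.241 term appears on both sides and cancels. Collect the known terms of each column as K = Σ(ρt)_known − 3.241 × (depth of known layers): K_A = 59.254 − 3.241×31.6 = −43.1616; K_B = 61.20338 − 3.241×(1.39 + 21.53) = −13.08034.
Balance: K_A + 10.4×ρ = K_B, so ρ = (K_B − K_A)/10.4 = 30.0813/10.4 = 2.89 g/cm³.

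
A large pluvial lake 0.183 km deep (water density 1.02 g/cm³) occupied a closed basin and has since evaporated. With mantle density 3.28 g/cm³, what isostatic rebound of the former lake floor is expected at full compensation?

0.0569 km

u = d ρ_w/ρ_m = 0.183 km × 1.02/3.28 = 0.0569 km.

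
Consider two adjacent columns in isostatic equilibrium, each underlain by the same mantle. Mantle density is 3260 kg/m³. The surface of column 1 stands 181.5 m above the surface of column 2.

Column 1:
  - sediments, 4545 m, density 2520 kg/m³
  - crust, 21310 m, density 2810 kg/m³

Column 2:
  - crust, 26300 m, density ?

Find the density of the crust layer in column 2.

Take the compensation level at the base of the deeper column (depth z_c below the surface of column 1) and equate Σ ρ_i t_i down to z_c; mantle fills any gap and the z_c terms cancel.
Column 1: 4545×2520 + 21310×2810 + (z_c − 25855)×3260
Column 2: 181.5×0 + 26300×ρ + (z_c − 181.5 − 26300)×3260
The z_c×3260 term appears on both sides and cancels. Collect the known terms of each column as K = Σ(ρt)_known − 3260 × (depth of known layers): K_1 = 71334500 − 3260×25855 = −12952800; K_2 = 0 − 3260×(181.5 + 26300) = −86329690.
Balance: K_1 = K_2 + 26300×ρ, so ρ = (K_1 − K_2)/26300 = 73376900/26300 = 2790 kg/m³.

2790 kg/m³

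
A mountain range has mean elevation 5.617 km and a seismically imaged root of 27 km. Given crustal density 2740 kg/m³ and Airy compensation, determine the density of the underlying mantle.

3310 kg/m³

Airy balance: ρ_c h = (ρ_m − ρ_c) r → ρ_m = ρ_c (1 + h/r).
ρ_m = 2740 × (1 + 5.617 km/27 km) = 3310 kg/m³.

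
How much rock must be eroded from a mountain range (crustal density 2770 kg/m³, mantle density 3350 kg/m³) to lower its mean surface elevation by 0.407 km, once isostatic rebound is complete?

2.35 km

Net drop Δ = e − u = e − e ρ_c/ρ_m = e (ρ_m − ρ_c)/ρ_m.
e = Δ ρ_m/(ρ_m − ρ_c) = 0.407 km × 3350/580 = 2.35 km.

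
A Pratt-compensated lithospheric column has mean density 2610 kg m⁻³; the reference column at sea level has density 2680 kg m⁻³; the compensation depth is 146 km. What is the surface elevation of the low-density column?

3.92 km

ρ_ref D = ρ (D + h) → h = D (ρ_ref − ρ)/ρ.
h = 146 km × (2680 − 2610)/2610 = 3.92 km.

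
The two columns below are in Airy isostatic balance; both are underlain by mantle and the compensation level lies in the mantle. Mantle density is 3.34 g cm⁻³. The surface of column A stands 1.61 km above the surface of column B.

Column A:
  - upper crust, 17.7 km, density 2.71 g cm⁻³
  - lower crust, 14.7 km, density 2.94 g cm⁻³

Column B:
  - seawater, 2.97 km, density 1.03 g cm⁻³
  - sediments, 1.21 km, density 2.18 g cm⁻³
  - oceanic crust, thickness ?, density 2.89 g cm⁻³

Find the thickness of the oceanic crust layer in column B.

7.53 km

Take the compensation level at the base of the deeper column (depth z_c below the surface of column A) and equate Σ ρ_i t_i down to z_c; mantle fills any gap and the z_c terms cancel.
Column A: 17.7×2.71 + 14.7×2.94 + (z_c − 32.4)×3.34
Column B: 1.61×0 + 2.97×1.03 + 1.21×2.18 + x×2.89 + (z_c − 1.61 − 4.18 − x)×3.34
The z_c×3.34 term appears on both sides and cancels. Collect the known terms of each column as K = Σ(ρt)_known − 3.34 × (depth of known layers): K_A = 91.185 − 3.34×32.4 = −17.031; K_B = 5.6969 − 3.34×(1.61 + 4.18) = −13.6417.
Balance: K_A = K_B − x×(3.34 − 2.89), so x = (K_B − K_A)/(3.34 − 2.89) = 3.3893/0.45 = 7.53 km.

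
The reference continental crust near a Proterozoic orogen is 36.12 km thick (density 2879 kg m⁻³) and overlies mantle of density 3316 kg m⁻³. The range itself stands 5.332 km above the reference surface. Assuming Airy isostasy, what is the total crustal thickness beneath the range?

Root depth r = h ρ_c / (ρ_m − ρ_c) = 5.332 km × 2879 / 437 = 35.13 km.
Total thickness = T + h + r = 36.12 km + 5.332 km + 35.13 km = 76.6 km.

76.6 km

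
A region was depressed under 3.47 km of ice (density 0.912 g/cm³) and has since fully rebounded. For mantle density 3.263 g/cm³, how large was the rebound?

0.97 km

Removing the load lets mantle flow back in; uplift u satisfies ρ_ice t = ρ_m u.
u = t ρ_ice/ρ_m = 3.47 km × 0.912/3.263 = 0.97 km.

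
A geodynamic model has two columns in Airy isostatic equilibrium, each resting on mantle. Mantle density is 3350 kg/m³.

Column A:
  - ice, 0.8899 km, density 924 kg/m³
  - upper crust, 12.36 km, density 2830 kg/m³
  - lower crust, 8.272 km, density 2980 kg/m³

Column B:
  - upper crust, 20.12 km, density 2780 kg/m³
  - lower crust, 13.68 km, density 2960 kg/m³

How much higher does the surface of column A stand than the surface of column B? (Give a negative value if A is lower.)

For any compensation level in the mantle, the mantle terms cancel and isostasy reduces to e = (Σt_A − Σt_B) − (Σ(ρt)_A − Σ(ρt)_B) / ρ_m.
Σt_A = 21.5219 km; Σt_B = 33.8 km; Σ(ρt)_A = 60451.6276; Σ(ρt)_B = 96426.4 (in km·kg/m³).
e = (21.5219 − 33.8) − (60451.6276 − 96426.4) / 3350 = −1.54 km.

−1.54 km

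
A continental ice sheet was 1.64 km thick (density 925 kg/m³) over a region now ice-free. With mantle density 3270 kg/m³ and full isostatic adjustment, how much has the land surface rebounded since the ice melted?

Removing the load lets mantle flow back in; uplift u satisfies ρ_ice t = ρ_m u.
u = t ρ_ice/ρ_m = 1.64 km × 925/3270 = 0.464 km.

0.464 km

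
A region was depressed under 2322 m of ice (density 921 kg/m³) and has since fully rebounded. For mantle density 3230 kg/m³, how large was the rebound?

Removing the load lets mantle flow back in; uplift u satisfies ρ_ice t = ρ_m u.
u = t ρ_ice/ρ_m = 2322 m × 921/3230 = 662 m.

662 m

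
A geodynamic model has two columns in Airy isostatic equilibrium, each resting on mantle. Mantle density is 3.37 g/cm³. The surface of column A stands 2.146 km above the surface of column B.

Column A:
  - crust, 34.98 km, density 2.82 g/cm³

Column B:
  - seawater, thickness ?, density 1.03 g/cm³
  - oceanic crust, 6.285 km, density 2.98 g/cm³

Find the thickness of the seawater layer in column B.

Take the compensation level at the base of the deeper column (depth z_c below the surface of column A) and equate Σ ρ_i t_i down to z_c; mantle fills any gap and the z_c terms cancel.
Column A: 34.98×2.82 + (z_c − 34.98)×3.37
Column B: 2.146×0 + x×1.03 + 6.285×2.98 + (z_c − 2.146 − 6.285 − x)×3.37
The z_c×3.37 term appears on both sides and cancels. Collect the known terms of each column as K = Σ(ρt)_known − 3.37 × (depth of known layers): K_A = 98.6436 − 3.37×34.98 = −19.239; K_B = 18.7293 − 3.37×(2.146 + 6.285) = −9.68317.
Balance: K_A = K_B − x×(3.37 − 1.03), so x = (K_B − K_A)/(3.37 − 1.03) = 9.55583/2.34 = 4.08 km.

4.08 km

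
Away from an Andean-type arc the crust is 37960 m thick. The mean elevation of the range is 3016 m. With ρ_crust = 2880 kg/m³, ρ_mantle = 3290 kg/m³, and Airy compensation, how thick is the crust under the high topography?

62200 m

Root depth r = h ρ_c / (ρ_m − ρ_c) = 3016 m × 2880 / 410 = 21190 m.
Total thickness = T + h + r = 37960 m + 3016 m + 21190 m = 62200 m.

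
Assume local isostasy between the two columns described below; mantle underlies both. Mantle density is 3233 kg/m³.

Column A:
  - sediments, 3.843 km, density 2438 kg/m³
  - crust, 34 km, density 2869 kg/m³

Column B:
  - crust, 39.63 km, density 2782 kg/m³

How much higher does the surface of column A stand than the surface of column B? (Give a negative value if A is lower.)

For any compensation level in the mantle, the mantle terms cancel and isostasy reduces to e = (Σt_A − Σt_B) − (Σ(ρt)_A − Σ(ρt)_B) / ρ_m.
Σt_A = 37.843 km; Σt_B = 39.63 km; Σ(ρt)_A = 106915.234; Σ(ρt)_B = 110250.66 (in km·kg/m³).
e = (37.843 − 39.63) − (106915.234 − 110250.66) / 3233 = −0.755 km.

−0.755 km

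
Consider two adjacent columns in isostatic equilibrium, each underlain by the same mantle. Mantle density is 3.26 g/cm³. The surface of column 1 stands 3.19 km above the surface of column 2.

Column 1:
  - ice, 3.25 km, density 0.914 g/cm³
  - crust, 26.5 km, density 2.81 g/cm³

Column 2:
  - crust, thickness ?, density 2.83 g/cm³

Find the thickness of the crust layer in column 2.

21.3 km

Take the compensation level at the base of the deeper column (depth z_c below the surface of column 1) and equate Σ ρ_i t_i down to z_c; mantle fills any gap and the z_c terms cancel.
Column 1: 3.25×0.914 + 26.5×2.81 + (z_c − 29.75)×3.26
Column 2: 3.19×0 + x×2.83 + (z_c − 3.19 − 0 − x)×3.26
The z_c×3.26 term appears on both sides and cancels. Collect the known terms of each column as K = Σ(ρt)_known − 3.26 × (depth of known layers): K_1 = 77.4355 − 3.26×29.75 = −19.5495; K_2 = 0 − 3.26×(3.19 + 0) = −10.3994.
Balance: K_1 = K_2 − x×(3.26 − 2.83), so x = (K_2 − K_1)/(3.26 − 2.83) = 9.1501/0.43 = 21.3 km.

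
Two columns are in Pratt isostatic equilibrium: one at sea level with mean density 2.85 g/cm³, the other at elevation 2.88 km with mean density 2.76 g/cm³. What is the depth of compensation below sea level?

ρ_ref D = ρ (D + h) → D (ρ_ref − ρ) = ρ h.
D = ρ h/(ρ_ref − ρ) = 2.76 × 2.88 km/(2.85 − 2.76) = 88.3 km.

88.3 km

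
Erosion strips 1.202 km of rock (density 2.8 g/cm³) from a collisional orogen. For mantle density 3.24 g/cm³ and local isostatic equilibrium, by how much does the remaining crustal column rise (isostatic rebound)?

Unloading: uplift u = e ρ_c/ρ_m = 1.202 km × 2.8/3.24 = 1.04 km.

1.04 km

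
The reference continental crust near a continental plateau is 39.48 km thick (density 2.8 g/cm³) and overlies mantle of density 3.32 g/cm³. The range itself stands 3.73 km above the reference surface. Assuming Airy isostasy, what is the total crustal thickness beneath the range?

Root depth r = h ρ_c / (ρ_m − ρ_c) = 3.73 km × 2.8 / 0.52 = 20.08 km.
Total thickness = T + h + r = 39.48 km + 3.73 km + 20.08 km = 63.3 km.

63.3 km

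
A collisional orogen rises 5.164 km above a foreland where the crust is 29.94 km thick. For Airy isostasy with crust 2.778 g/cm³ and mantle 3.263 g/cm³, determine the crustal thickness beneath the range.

Root depth r = h ρ_c / (ρ_m − ρ_c) = 5.164 km × 2.778 / 0.485 = 29.58 km.
Total thickness = T + h + r = 29.94 km + 5.164 km + 29.58 km = 64.7 km.

64.7 km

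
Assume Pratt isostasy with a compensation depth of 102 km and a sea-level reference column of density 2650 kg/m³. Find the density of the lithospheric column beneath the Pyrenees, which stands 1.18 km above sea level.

Pratt balance: ρ_ref D = ρ (D + h).
ρ = ρ_ref D/(D + h) = 2650 × 102 km/(102 km + 1.18 km) = 2620 kg/m³.

2620 kg/m³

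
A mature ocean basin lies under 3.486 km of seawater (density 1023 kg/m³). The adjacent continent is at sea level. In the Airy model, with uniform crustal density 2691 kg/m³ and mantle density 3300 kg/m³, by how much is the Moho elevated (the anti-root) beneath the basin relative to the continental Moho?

Balancing pressure at the compensation depth: replacing crust with seawater at the top is compensated by replacing crust with mantle at the base: d (ρ_c − ρ_w) = a (ρ_m − ρ_c).
a = d (ρ_c − ρ_w)/(ρ_m − ρ_c) = 3.486 km × 1668/609 = 9.55 km.

9.55 km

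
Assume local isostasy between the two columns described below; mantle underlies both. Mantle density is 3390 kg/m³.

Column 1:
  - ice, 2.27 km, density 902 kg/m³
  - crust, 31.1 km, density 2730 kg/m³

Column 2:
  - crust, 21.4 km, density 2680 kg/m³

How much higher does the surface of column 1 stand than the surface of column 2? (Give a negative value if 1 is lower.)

For any compensation level in the mantle, the mantle terms cancel and isostasy reduces to e = (Σt_1 − Σt_2) − (Σ(ρt)_1 − Σ(ρt)_2) / ρ_m.
Σt_1 = 33.37 km; Σt_2 = 21.4 km; Σ(ρt)_1 = 86950.54; Σ(ρt)_2 = 57352 (in km·kg/m³).
e = (33.37 − 21.4) − (86950.54 − 57352) / 3390 = 3.24 km.

3.24 km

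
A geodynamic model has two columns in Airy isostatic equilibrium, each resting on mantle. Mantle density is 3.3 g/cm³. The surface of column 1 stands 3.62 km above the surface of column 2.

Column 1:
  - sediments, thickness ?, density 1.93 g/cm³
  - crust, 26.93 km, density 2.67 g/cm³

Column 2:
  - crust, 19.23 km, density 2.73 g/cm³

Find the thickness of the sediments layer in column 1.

Take the compensation level at the base of the deeper column (depth z_c below the surface of column 1) and equate Σ ρ_i t_i down to z_c; mantle fills any gap and the z_c terms cancel.
Column 1: x×1.93 + 26.93×2.67 + (z_c − 26.93 − x)×3.3
Column 2: 3.62×0 + 19.23×2.73 + (z_c − 3.62 − 19.23)×3.3
The z_c×3.3 term appears on both sides and cancels. Collect the known terms of each column as K = Σ(ρt)_known − 3.3 × (depth of known layers): K_1 = 71.9031 − 3.3×26.93 = −16.9659; K_2 = 52.4979 − 3.3×(3.62 + 19.23) = −22.9071.
Balance: K_1 − x×(3.3 − 1.93) = K_2, so x = (K_1 − K_2)/(3.3 − 1.93) = 5.9412/1.37 = 4.34 km.

4.34 km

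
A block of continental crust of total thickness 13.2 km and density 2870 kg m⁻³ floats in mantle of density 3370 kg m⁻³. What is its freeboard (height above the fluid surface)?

1.96 km

Floating equilibrium: submerged depth d = t ρ_obj/ρ_fluid = 13.2 km × 2870/3370 = 11.24 km.
Freeboard = t − d = 13.2 km − 11.24 km = 1.96 km.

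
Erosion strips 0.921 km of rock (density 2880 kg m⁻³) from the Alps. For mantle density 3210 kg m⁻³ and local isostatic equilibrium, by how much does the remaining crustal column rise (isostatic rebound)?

Unloading: uplift u = e ρ_c/ρ_m = 0.921 km × 2880/3210 = 0.826 km.

0.826 km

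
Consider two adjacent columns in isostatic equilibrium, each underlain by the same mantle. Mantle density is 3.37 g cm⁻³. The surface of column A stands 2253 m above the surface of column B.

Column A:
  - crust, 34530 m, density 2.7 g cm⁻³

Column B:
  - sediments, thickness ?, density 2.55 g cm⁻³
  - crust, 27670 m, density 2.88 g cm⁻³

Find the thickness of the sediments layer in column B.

Take the compensation level at the base of the deeper column (depth z_c below the surface of column A) and equate Σ ρ_i t_i down to z_c; mantle fills any gap and the z_c terms cancel.
Column A: 34530×2.7 + (z_c − 34530)×3.37
Column B: 2253×0 + x×2.55 + 27670×2.88 + (z_c − 2253 − 27670 − x)×3.37
The z_c×3.37 term appears on both sides and cancels. Collect the known terms of each column as K = Σ(ρt)_known − 3.37 × (depth of known layers): K_A = 93231 − 3.37×34530 = −23135.1; K_B = 79689.6 − 3.37×(2253 + 27670) = −21150.91.
Balance: K_A = K_B − x×(3.37 − 2.55), so x = (K_B − K_A)/(3.37 − 2.55) = 1984.19/0.82 = 2420 m.

2420 m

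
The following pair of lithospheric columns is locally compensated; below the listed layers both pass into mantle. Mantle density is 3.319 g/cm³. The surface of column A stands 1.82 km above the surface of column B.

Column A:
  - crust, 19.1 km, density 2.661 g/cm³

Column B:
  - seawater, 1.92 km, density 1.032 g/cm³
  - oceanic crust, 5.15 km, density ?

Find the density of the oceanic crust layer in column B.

2.9 g/cm³

Take the compensation level at the base of the deeper column (depth z_c below the surface of column A) and equate Σ ρ_i t_i down to z_c; mantle fills any gap and the z_c terms cancel.
Column A: 19.1×2.661 + (z_c − 19.1)×3.319
Column B: 1.82×0 + 1.92×1.032 + 5.15×ρ + (z_c − 1.82 − 7.07)×3.319
The z_c×3.319 term appears on both sides and cancels. Collect the known terms of each column as K = Σ(ρt)_known − 3.319 × (depth of known layers): K_A = 50.8251 − 3.319×19.1 = −12.5678; K_B = 1.98144 − 3.319×(1.82 + 7.07) = −27.52447.
Balance: K_A = K_B + 5.15×ρ, so ρ = (K_A − K_B)/5.15 = 14.9567/5.15 = 2.9 g/cm³.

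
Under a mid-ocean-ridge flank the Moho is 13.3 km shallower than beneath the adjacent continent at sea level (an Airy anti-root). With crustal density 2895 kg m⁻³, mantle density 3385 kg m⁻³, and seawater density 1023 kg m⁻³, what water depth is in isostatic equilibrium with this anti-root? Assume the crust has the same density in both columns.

Replacing a thickness d of crust by seawater at the top must be balanced by replacing crust with mantle at the base: d (ρ_c − ρ_w) = a (ρ_m − ρ_c).
d = a (ρ_m − ρ_c)/(ρ_c − ρ_w) = 13.3 km × 490/1872 = 3.48 km.

3.48 km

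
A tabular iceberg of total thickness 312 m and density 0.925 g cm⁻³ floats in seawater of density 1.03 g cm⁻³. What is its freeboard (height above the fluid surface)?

Floating equilibrium: submerged depth d = t ρ_obj/ρ_fluid = 312 m × 0.925/1.03 = 280.2 m.
Freeboard = t − d = 312 m − 280.2 m = 31.8 m.

31.8 m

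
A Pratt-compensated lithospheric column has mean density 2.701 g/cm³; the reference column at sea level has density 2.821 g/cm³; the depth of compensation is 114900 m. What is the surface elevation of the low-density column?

ρ_ref D = ρ (D + h) → h = D (ρ_ref − ρ)/ρ.
h = 114900 m × (2.821 − 2.701)/2.701 = 5100 m.

5100 m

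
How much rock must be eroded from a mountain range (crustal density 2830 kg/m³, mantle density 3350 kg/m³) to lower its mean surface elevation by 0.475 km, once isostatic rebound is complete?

Net drop Δ = e − u = e − e ρ_c/ρ_m = e (ρ_m − ρ_c)/ρ_m.
e = Δ ρ_m/(ρ_m − ρ_c) = 0.475 km × 3350/520 = 3.06 km.

3.06 km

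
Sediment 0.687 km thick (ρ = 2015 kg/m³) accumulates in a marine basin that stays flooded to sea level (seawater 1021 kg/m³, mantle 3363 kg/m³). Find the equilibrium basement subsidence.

Submarine loading: the sediment displaces seawater, and the subsidence is in turn flooded, so s (ρ_m − ρ_w) = t (ρ_sed − ρ_w).
s = 0.687 km × (2015 − 1021) / (3363 − 1021) = 0.292 km.

0.292 km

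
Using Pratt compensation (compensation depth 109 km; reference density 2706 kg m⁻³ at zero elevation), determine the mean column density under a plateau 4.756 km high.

Pratt balance: ρ_ref D = ρ (D + h).
ρ = ρ_ref D/(D + h) = 2706 × 109 km/(109 km + 4.756 km) = 2590 kg m⁻³.

2590 kg m⁻³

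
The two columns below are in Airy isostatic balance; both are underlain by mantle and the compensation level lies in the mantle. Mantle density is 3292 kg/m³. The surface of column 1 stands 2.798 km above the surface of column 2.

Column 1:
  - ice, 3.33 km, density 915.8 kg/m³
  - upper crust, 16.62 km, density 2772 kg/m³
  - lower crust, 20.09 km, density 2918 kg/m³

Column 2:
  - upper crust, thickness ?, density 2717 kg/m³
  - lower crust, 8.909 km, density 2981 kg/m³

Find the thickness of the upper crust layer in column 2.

Take the compensation level at the base of the deeper column (depth z_c below the surface of column 1) and equate Σ ρ_i t_i down to z_c; mantle fills any gap and the z_c terms cancel.
Column 1: 3.33×915.8 + 16.62×2772 + 20.09×2918 + (z_c − 40.04)×3292
Column 2: 2.798×0 + x×2717 + 8.909×2981 + (z_c − 2.798 − 8.909 − x)×3292
The z_c×3292 term appears on both sides and cancels. Collect the known terms of each column as K = Σ(ρt)_known − 3292 × (depth of known layers): K_1 = 107742.874 − 3292×40.04 = −24068.806; K_2 = 26557.729 − 3292×(2.798 + 8.909) = −11981.715.
Balance: K_1 = K_2 − x×(3292 − 2717), so x = (K_2 − K_1)/(3292 − 2717) = 12087.1/575 = 21 km.

21 km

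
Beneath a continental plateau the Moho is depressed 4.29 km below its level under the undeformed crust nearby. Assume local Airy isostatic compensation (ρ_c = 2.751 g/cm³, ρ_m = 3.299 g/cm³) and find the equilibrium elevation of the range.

Balancing pressure at the compensation depth: ρ_c h = (ρ_m − ρ_c) r.
h = r (ρ_m − ρ_c) / ρ_c = 4.29 km × (3.299 − 2.751) / 2.751 = 0.855 km.

0.855 km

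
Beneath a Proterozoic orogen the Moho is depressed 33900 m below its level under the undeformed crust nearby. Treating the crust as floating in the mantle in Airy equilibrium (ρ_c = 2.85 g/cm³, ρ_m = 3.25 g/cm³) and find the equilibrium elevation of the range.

4760 m

Isostatic balance requires: ρ_c h = (ρ_m − ρ_c) r.
h = r (ρ_m − ρ_c) / ρ_c = 33900 m × (3.25 − 2.85) / 2.85 = 4760 m.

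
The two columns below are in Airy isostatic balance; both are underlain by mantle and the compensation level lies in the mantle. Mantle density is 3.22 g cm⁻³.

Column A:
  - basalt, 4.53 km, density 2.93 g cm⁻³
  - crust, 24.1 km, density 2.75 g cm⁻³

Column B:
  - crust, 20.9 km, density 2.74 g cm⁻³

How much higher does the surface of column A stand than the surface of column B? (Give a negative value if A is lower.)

0.81 km

For any compensation level in the mantle, the mantle terms cancel and isostasy reduces to e = (Σt_A − Σt_B) − (Σ(ρt)_A − Σ(ρt)_B) / ρ_m.
Σt_A = 28.63 km; Σt_B = 20.9 km; Σ(ρt)_A = 79.5479; Σ(ρt)_B = 57.266 (in km·g cm⁻³).
e = (28.63 − 20.9) − (79.5479 − 57.266) / 3.22 = 0.81 km.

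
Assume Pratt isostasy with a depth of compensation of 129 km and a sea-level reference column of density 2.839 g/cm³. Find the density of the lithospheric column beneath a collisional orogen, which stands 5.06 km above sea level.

2.73 g/cm³

Pratt balance: ρ_ref D = ρ (D + h).
ρ = ρ_ref D/(D + h) = 2.839 × 129 km/(129 km + 5.06 km) = 2.73 g/cm³.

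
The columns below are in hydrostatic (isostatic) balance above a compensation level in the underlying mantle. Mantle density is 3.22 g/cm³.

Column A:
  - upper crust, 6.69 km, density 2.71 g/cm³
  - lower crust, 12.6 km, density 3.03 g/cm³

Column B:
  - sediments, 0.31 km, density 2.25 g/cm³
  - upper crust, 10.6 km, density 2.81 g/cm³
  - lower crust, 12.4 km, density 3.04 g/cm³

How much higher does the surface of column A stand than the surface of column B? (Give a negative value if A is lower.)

For any compensation level in the mantle, the mantle terms cancel and isostasy reduces to e = (Σt_A − Σt_B) − (Σ(ρt)_A − Σ(ρt)_B) / ρ_m.
Σt_A = 19.29 km; Σt_B = 23.31 km; Σ(ρt)_A = 56.3079; Σ(ρt)_B = 68.1795 (in km·g/cm³).
e = (19.29 − 23.31) − (56.3079 − 68.1795) / 3.22 = −0.333 km.

−0.333 km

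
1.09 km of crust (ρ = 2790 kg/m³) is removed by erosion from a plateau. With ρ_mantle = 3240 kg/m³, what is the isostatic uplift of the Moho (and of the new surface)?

0.939 km

Unloading: uplift u = e ρ_c/ρ_m = 1.09 km × 2790/3240 = 0.939 km.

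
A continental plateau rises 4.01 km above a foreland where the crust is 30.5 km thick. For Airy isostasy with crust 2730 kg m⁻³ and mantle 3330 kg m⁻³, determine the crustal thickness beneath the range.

52.8 km

Root depth r = h ρ_c / (ρ_m − ρ_c) = 4.01 km × 2730 / 600 = 18.25 km.
Total thickness = T + h + r = 30.5 km + 4.01 km + 18.25 km = 52.8 km.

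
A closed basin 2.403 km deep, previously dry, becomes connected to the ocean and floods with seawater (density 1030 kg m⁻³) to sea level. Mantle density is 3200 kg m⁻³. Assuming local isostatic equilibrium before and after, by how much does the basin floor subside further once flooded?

After flooding the water column is d + s deep. Its weight must equal the weight of mantle displaced by the extra subsidence s: (d + s) ρ_w = s ρ_m.
s = d ρ_w / (ρ_m − ρ_w) = 2.403 km × 1030/(3200 − 1030) = 1.14 km.

1.14 km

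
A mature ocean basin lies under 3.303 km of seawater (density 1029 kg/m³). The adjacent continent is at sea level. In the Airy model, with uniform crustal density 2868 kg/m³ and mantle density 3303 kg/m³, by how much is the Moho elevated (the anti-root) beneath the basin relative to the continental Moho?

14 km

In Airy isostatic equilibrium: replacing crust with seawater at the top is compensated by replacing crust with mantle at the base: d (ρ_c − ρ_w) = a (ρ_m − ρ_c).
a = d (ρ_c − ρ_w)/(ρ_m − ρ_c) = 3.303 km × 1839/435 = 14 km.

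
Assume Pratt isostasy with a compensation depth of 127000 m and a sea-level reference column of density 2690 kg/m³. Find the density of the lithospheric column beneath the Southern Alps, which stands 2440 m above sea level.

2640 kg/m³

Pratt balance: ρ_ref D = ρ (D + h).
ρ = ρ_ref D/(D + h) = 2690 × 127000 m/(127000 m + 2440 m) = 2640 kg/m³.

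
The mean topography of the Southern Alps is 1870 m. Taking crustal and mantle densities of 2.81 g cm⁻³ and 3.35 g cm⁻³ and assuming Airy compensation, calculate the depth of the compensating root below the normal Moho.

For local isostatic compensation: the weight of the topography is balanced by the buoyancy of the root, ρ_c h = (ρ_m − ρ_c) r.
r = h · ρ_c / (ρ_m − ρ_c) = 1870 m × 2.81 / (3.35 − 2.81) = 9730 m.

9730 m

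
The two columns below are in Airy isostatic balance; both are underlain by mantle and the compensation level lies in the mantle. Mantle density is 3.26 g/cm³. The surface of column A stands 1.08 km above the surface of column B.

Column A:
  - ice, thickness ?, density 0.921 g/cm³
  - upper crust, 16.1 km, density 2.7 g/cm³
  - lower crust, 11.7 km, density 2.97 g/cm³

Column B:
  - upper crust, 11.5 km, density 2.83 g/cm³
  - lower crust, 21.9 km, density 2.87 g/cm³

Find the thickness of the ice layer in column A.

1.97 km

Take the compensation level at the base of the deeper column (depth z_c below the surface of column A) and equate Σ ρ_i t_i down to z_c; mantle fills any gap and the z_c terms cancel.
Column A: x×0.921 + 16.1×2.7 + 11.7×2.97 + (z_c − 27.8 − x)×3.26
Column B: 1.08×0 + 11.5×2.83 + 21.9×2.87 + (z_c − 1.08 − 33.4)×3.26
The z_c×3.26 term appears on both sides and cancels. Collect the known terms of each column as K = Σ(ρt)_known − 3.26 × (depth of known layers): K_A = 78.219 − 3.26×27.8 = −12.409; K_B = 95.398 − 3.26×(1.08 + 33.4) = −17.0068.
Balance: K_A − x×(3.26 − 0.921) = K_B, so x = (K_A − K_B)/(3.26 − 0.921) = 4.5978/2.339 = 1.97 km.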